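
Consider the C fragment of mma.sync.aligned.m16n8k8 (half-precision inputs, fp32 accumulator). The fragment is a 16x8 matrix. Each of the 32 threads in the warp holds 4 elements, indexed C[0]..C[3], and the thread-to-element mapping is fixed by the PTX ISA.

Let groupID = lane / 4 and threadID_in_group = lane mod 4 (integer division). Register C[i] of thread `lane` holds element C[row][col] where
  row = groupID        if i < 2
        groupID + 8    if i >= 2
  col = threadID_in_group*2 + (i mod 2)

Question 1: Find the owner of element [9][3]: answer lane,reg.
5,3

r: 9->gid=1,r8=1  c: 3->tid=1,i&1=1
L=1*4+1=5  i=1*2+1=3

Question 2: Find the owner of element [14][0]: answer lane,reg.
24,2

r:14=>grp=6,rB=1  c:0=>tig=0,lo=0
L=6*4+0=24  i=1*2+0=2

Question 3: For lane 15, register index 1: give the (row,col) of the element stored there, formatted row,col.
lane 15: g=3 (15/4), t=3 (15%4)
i=1: r=3+0=3, c=3*2+1=7

3,7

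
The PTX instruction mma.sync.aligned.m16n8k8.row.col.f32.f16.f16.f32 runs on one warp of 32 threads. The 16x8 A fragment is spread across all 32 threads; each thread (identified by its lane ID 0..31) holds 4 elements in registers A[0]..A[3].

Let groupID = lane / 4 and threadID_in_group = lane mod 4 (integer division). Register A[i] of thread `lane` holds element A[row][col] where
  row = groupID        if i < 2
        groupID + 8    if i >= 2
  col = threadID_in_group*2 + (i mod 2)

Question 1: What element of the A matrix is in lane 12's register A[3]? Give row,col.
12: G=3,T=0
[3] (3+8,0*2+1) = (11,1)

11,1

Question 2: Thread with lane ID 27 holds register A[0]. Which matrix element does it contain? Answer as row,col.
27: gid=6,tid=3
[0] (6+0,3*2+0) = (6,6)

6,6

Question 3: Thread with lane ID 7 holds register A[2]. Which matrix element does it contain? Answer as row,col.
L=7⇒gr=7>>2=1, th=7&3=3
[2]⇒row 1+8=9  col 3·2+0=6

9,6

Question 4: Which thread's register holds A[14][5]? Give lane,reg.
26,3

r=14->g=6,rb=1  c=5->t=2,b0=1
L=6*4+2=26  i=1*2+1=3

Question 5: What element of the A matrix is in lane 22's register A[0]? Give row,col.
L=22=>grp=22>>2=5, tig=22&3=2
[0]=>row 5+0=5  col 2·2+0=4

5,4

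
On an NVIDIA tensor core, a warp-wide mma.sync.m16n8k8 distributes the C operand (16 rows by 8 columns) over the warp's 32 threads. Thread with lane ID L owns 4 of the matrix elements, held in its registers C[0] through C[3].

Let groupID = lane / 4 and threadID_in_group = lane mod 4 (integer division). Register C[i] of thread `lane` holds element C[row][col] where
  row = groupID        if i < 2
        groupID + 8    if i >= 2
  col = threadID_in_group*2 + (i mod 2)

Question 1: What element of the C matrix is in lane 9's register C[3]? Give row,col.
10,3

9: gr=2,th=1
[3] (2+8,1*2+1) = (10,3)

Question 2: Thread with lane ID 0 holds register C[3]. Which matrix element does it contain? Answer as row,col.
8,1

lane 0: gid=0 (0/4), tid=0 (0%4)
i=3: r=0+8=8, c=0*2+1=1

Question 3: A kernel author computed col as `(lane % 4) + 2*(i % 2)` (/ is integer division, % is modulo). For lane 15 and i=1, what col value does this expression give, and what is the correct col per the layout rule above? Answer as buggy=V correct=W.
`(lane % 4) + 2*(i % 2)`[15,1]=>5
lane 15=>15/4=3, 15 mod 4=3
i=1  r:3+0=>3  c:2·3+1=>7
col: 5 vs 7

buggy=5 correct=7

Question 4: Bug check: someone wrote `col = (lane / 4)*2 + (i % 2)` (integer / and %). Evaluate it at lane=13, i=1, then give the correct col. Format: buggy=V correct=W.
`(lane / 4)*2 + (i % 2)`[13,1]->7
L=13->g=13>>2=3, t=13&3=1
[1]->row 3+0=3  col 1·2+1=3
col: 7 vs 3

buggy=7 correct=3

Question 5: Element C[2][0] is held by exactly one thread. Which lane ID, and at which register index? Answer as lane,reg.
r=2⇒gr=2,Rb=0  c=0⇒th=0,odd=0
L=2*4+0=8  i=0*2+0=0

8,0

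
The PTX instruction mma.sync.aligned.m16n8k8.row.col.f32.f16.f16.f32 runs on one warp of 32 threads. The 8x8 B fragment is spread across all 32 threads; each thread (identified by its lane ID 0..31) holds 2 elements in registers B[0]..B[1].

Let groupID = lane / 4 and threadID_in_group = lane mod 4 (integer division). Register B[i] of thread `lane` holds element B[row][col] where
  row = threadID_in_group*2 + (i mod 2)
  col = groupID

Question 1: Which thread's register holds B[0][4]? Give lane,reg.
16,0

c:4=>grp=4  r:0=>tig=0,lo=0
L=4*4+0=16  i=0=0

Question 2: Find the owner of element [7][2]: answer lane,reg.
c=2→G=2  r=7→T=3,p=1
L=2*4+3=11  i=1=1

11,1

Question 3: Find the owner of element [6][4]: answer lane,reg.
c=4→G=4  r=6→T=3,p=0
L=4*4+3=19  i=0=0

19,0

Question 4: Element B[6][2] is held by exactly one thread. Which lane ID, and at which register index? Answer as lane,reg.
c=2→G=2  r=6→T=3,p=0
L=2*4+3=11  i=0=0

11,0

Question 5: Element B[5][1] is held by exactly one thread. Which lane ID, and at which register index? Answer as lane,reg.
6,1

c=1⇒gr=1  r=5⇒th=2,odd=1
L=1*4+2=6  i=1=1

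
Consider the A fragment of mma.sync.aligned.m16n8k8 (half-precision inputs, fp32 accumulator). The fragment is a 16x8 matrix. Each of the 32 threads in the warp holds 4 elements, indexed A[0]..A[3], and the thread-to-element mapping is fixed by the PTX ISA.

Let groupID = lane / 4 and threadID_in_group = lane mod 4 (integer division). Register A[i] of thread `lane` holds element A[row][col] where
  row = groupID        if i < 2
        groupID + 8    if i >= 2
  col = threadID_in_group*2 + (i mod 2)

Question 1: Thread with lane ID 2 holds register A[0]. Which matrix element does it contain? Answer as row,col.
L=2->g=2>>2=0, t=2&3=2
[0]->row 0+0=0  col 2·2+0=4

0,4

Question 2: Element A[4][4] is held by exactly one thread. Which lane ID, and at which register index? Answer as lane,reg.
r=4⇒gr=4,Rb=0  c=4⇒th=2,odd=0
L=4*4+2=18  i=0*2+0=0

18,0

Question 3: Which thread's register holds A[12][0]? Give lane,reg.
16,2

r=12→G=4,rhi=1  c=0→T=0,p=0
L=4*4+0=16  i=1*2+0=2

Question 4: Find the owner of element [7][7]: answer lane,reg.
31,1

r=7→G=7,rhi=0  c=7→T=3,p=1
L=7*4+3=31  i=0*2+1=1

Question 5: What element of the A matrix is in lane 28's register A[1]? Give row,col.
7,1

lane 28: G=7 (28/4), T=0 (28%4)
i=1: r=7+0=7, c=0*2+1=1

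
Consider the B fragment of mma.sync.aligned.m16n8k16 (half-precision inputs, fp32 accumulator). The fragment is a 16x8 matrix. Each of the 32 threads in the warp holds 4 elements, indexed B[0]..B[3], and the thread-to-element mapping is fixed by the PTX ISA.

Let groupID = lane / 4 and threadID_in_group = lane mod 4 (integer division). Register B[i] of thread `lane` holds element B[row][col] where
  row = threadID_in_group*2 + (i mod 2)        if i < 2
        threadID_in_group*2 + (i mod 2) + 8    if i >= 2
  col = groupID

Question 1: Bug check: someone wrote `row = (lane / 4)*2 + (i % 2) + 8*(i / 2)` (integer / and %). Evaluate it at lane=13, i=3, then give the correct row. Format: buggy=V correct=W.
`(lane / 4)*2 + (i % 2) + 8*(i / 2)`[13,3]->15
L=13->g=13>>2=3, t=13&3=1
[3]->row 1·2+1+8=11  col g=3
row: 15 vs 11

buggy=15 correct=11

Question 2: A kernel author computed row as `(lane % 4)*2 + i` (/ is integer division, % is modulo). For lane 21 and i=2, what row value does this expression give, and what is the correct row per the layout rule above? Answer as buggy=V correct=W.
`(lane % 4)*2 + i`[21,2]=>4
L=21=>grp=21>>2=5, tig=21&3=1
[2]=>row 1·2+0+8=10  col grp=5
row: 4 vs 10

buggy=4 correct=10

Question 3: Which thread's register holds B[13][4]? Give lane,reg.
c: 4->gid=4  r: 13->r8=1,tid=2,i&1=1
L=4*4+2=18  i=1*2+1=3

18,3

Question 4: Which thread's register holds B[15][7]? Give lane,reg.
c=7⇒gr=7  r=15⇒Rb=1,th=3,odd=1
L=7*4+3=31  i=1*2+1=3

31,3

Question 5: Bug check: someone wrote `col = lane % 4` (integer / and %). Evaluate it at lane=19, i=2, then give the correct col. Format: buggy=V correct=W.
`lane % 4`[19,2]⇒3
19: gr=4,th=3
[2] (3*2+0+8,4) = (14,4)
col: 3 vs 4

buggy=3 correct=4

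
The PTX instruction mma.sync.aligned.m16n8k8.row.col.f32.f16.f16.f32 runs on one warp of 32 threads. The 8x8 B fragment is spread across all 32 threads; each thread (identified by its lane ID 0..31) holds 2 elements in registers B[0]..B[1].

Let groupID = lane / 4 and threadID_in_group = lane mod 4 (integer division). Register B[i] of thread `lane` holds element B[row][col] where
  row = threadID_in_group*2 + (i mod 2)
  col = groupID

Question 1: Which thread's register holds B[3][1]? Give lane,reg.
c:1=>grp=1  r:3=>tig=1,lo=1
L=1*4+1=5  i=1=1

5,1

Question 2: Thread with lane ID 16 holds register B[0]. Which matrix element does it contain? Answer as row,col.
0,4

lane 16: g=4 (16/4), t=0 (16%4)
i=0: r=0*2+0=0, c=g=4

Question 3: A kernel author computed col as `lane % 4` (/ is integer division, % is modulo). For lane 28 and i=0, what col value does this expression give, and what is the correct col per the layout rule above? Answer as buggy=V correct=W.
buggy=0 correct=7

`lane % 4`[28,0]→0
L=28→G=28>>2=7, T=28&3=0
[0]→row 0·2+0=0  col G=7
col: 0 vs 7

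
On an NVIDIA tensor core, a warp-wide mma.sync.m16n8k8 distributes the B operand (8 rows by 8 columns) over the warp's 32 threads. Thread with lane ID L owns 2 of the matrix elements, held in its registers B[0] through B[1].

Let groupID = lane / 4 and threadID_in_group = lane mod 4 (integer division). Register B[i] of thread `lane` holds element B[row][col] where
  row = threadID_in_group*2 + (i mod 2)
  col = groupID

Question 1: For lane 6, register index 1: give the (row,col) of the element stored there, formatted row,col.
5,1

6: gid=1,tid=2
[1] (2*2+1,1) = (5,1)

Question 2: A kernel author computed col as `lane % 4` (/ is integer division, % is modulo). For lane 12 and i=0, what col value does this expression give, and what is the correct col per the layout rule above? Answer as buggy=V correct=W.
buggy=0 correct=3

`lane % 4`[12,0]->0
L=12->gid=12>>2=3, tid=12&3=0
[0]->row 0·2+0=0  col gid=3
col: 0 vs 3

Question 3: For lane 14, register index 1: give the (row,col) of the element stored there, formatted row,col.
lane 14->14/4=3, 14 mod 4=2
i=1  r:2·2+1->5  c:3

5,3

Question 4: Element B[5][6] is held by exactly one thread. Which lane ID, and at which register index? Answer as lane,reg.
c=6⇒gr=6  r=5⇒th=2,odd=1
L=6*4+2=26  i=1=1

26,1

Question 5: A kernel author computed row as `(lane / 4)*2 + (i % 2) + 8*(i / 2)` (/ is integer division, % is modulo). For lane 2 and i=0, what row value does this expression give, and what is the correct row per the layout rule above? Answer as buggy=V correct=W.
`(lane / 4)*2 + (i % 2) + 8*(i / 2)`[2,0]->0
2: gid=0,tid=2
[0] (2*2+0,0) = (4,0)
row: 0 vs 4

buggy=0 correct=4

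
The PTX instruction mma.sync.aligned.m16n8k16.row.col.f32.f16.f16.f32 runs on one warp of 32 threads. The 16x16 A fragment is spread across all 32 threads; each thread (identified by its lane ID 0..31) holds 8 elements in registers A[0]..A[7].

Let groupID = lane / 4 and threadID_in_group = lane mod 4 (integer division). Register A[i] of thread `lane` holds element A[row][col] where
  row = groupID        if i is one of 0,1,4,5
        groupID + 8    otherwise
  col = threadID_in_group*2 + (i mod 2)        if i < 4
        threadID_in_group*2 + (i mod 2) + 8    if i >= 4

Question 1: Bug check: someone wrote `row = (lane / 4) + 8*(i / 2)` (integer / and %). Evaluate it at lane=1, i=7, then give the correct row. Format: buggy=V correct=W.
`(lane / 4) + 8*(i / 2)`[1,7]->24
L=1->g=1>>2=0, t=1&3=1
[7]->row 0+8=8  col 1·2+1+8=11
row: 24 vs 8

buggy=24 correct=8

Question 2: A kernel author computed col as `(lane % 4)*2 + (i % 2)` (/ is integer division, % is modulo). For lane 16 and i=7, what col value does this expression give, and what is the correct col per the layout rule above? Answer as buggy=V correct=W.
`(lane % 4)*2 + (i % 2)`[16,7]=>1
lane 16: grp=4 (16/4), tig=0 (16%4)
i=7: r=4+8=12, c=0*2+1+8=9
col: 1 vs 9

buggy=1 correct=9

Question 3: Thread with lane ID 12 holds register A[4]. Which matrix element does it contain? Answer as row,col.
lane 12: gid=3 (12/4), tid=0 (12%4)
i=4: r=3+0=3, c=0*2+0+8=8

3,8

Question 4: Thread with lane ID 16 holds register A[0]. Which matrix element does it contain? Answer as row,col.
lane 16->16/4=4, 16 mod 4=0
i=0  r:4+0->4  c:2·0+0+0->0

4,0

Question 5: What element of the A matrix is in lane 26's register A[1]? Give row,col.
L=26->g=26>>2=6, t=26&3=2
[1]->row 6+0=6  col 2·2+1+0=5

6,5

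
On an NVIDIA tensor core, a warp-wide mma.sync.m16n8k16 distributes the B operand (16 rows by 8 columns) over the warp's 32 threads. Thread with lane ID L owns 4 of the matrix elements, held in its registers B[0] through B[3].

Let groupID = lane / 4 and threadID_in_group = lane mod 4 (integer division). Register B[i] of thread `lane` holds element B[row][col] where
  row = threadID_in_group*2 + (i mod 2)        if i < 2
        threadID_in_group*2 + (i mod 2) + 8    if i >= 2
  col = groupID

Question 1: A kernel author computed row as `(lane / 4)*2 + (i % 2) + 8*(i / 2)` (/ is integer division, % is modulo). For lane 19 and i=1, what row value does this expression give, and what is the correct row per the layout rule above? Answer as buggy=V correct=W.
buggy=9 correct=7

`(lane / 4)*2 + (i % 2) + 8*(i / 2)`[19,1]⇒9
lane 19⇒19/4=4, 19 mod 4=3
i=1  r:2·3+1+0⇒7  c:4
row: 9 vs 7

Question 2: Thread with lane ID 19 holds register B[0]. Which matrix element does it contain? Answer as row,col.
L=19⇒gr=19>>2=4, th=19&3=3
[0]⇒row 3·2+0+0=6  col gr=4

6,4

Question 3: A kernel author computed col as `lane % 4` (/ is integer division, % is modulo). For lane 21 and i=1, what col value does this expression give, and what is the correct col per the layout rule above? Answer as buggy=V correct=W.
`lane % 4`[21,1]=>1
lane 21: grp=5 (21/4), tig=1 (21%4)
i=1: r=1*2+1+0=3, c=grp=5
col: 1 vs 5

buggy=1 correct=5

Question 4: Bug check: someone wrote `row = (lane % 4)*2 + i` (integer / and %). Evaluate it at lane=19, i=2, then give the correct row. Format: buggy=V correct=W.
`(lane % 4)*2 + i`[19,2]->8
19: g=4,t=3
[2] (3*2+0+8,4) = (14,4)
row: 8 vs 14

buggy=8 correct=14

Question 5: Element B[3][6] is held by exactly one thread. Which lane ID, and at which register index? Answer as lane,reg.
25,1

c=6→G=6  r=3→rhi=0,T=1,p=1
L=6*4+1=25  i=0*2+1=1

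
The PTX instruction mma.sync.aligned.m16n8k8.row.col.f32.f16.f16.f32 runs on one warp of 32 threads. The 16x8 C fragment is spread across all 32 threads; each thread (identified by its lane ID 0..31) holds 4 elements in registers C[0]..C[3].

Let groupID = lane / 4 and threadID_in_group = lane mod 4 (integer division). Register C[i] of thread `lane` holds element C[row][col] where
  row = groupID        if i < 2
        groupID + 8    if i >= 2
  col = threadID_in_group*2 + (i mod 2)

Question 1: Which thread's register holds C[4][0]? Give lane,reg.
16,0

r=4⇒gr=4,Rb=0  c=0⇒th=0,odd=0
L=4*4+0=16  i=0*2+0=0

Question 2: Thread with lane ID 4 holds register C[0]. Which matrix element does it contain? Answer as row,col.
1,0

4: gid=1,tid=0
[0] (1+0,0*2+0) = (1,0)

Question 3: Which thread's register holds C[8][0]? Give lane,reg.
r=8->g=0,rb=1  c=0->t=0,b0=0
L=0*4+0=0  i=1*2+0=2

0,2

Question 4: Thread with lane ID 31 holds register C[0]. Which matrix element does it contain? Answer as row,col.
7,6

lane 31: gid=7 (31/4), tid=3 (31%4)
i=0: r=7+0=7, c=3*2+0=6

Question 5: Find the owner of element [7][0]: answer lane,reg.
28,0

r=7→G=7,rhi=0  c=0→T=0,p=0
L=7*4+0=28  i=0*2+0=0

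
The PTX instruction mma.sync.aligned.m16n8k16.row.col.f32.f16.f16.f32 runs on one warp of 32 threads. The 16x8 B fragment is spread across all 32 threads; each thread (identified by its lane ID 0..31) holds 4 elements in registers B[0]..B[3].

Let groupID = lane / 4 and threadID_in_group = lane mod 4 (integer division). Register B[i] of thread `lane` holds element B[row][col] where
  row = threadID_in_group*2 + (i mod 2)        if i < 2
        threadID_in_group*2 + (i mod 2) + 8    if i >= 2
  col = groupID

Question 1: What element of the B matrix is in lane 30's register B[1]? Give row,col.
L=30→G=30>>2=7, T=30&3=2
[1]→row 2·2+1+0=5  col G=7

5,7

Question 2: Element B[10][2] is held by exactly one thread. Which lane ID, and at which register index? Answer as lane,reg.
c:2=>grp=2  r:10=>rB=1,tig=1,lo=0
L=2*4+1=9  i=1*2+0=2

9,2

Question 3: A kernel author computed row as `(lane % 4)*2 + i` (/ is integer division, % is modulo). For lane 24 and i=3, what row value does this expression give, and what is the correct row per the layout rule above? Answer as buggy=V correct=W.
buggy=3 correct=9

`(lane % 4)*2 + i`[24,3]=>3
L=24=>grp=24>>2=6, tig=24&3=0
[3]=>row 0·2+1+8=9  col grp=6
row: 3 vs 9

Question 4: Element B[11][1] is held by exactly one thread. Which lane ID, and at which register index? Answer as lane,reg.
c=1⇒gr=1  r=11⇒Rb=1,th=1,odd=1
L=1*4+1=5  i=1*2+1=3

5,3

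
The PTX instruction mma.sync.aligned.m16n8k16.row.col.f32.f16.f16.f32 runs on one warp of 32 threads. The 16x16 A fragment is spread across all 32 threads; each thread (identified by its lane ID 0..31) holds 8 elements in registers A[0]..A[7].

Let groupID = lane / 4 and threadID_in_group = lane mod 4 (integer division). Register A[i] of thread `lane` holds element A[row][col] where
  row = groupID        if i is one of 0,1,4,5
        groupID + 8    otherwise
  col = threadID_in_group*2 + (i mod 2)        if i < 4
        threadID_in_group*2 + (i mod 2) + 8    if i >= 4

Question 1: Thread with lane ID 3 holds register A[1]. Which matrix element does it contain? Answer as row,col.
L=3=>grp=3>>2=0, tig=3&3=3
[1]=>row 0+0=0  col 3·2+1+0=7

0,7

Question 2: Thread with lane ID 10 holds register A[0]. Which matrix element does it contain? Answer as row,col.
lane 10: G=2 (10/4), T=2 (10%4)
i=0: r=2+0=2, c=2*2+0+0=4

2,4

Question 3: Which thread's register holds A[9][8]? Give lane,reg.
r: 9->gid=1,r8=1  c: 8->c8=1,tid=0,i&1=0
L=1*4+0=4  i=1*4+1*2+0=6

4,6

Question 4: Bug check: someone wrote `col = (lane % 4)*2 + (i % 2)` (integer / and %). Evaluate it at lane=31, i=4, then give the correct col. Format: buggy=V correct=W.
buggy=6 correct=14

`(lane % 4)*2 + (i % 2)`[31,4]->6
lane 31->31/4=7, 31 mod 4=3
i=4  r:7+0->7  c:2·3+0+8->14
col: 6 vs 14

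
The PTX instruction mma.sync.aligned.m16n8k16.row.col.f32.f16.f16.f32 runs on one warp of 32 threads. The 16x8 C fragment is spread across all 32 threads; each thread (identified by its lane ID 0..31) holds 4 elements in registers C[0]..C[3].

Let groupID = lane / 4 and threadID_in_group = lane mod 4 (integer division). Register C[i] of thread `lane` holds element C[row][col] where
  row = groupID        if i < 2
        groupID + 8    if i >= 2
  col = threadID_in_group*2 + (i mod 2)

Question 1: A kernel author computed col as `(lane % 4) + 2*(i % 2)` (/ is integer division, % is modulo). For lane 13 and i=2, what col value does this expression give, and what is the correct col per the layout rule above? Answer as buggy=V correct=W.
buggy=1 correct=2

`(lane % 4) + 2*(i % 2)`[13,2]->1
lane 13->13/4=3, 13 mod 4=1
i=2  r:3+8->11  c:2·1+0->2
col: 1 vs 2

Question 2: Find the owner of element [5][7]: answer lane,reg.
r=5->g=5,rb=0  c=7->t=3,b0=1
L=5*4+3=23  i=0*2+1=1

23,1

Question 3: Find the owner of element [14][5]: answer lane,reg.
26,3

r=14->g=6,rb=1  c=5->t=2,b0=1
L=6*4+2=26  i=1*2+1=3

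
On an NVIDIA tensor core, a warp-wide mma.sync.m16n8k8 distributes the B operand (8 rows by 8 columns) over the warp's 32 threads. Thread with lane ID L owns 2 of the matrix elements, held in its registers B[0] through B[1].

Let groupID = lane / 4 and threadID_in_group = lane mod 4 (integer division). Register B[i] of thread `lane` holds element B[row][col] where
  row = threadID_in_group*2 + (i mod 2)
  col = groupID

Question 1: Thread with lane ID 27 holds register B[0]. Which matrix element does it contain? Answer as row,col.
6,6

lane 27: gr=6 (27/4), th=3 (27%4)
i=0: r=3*2+0=6, c=gr=6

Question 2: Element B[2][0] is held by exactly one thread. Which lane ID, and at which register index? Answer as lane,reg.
c:0=>grp=0  r:2=>tig=1,lo=0
L=0*4+1=1  i=0=0

1,0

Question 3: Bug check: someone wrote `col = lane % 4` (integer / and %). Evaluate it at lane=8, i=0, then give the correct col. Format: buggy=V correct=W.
`lane % 4`[8,0]→0
8: G=2,T=0
[0] (0*2+0,2) = (0,2)
col: 0 vs 2

buggy=0 correct=2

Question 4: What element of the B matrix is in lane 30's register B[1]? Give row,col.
lane 30: g=7 (30/4), t=2 (30%4)
i=1: r=2*2+1=5, c=g=7

5,7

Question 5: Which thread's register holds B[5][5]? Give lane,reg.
c=5⇒gr=5  r=5⇒th=2,odd=1
L=5*4+2=22  i=1=1

22,1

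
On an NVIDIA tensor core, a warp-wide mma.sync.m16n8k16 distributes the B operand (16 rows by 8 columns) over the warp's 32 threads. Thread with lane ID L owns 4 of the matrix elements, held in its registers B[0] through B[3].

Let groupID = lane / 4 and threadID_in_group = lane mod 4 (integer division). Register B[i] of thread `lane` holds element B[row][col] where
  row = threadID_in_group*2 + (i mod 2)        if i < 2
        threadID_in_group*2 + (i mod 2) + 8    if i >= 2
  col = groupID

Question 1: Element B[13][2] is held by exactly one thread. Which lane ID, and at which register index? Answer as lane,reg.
10,3

c=2→G=2  r=13→rhi=1,T=2,p=1
L=2*4+2=10  i=1*2+1=3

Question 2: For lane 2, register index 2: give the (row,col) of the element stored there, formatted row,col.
12,0

lane 2->2/4=0, 2 mod 4=2
i=2  r:2·2+0+8->12  c:0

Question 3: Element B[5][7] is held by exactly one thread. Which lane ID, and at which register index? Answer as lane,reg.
c=7⇒gr=7  r=5⇒Rb=0,th=2,odd=1
L=7*4+2=30  i=0*2+1=1

30,1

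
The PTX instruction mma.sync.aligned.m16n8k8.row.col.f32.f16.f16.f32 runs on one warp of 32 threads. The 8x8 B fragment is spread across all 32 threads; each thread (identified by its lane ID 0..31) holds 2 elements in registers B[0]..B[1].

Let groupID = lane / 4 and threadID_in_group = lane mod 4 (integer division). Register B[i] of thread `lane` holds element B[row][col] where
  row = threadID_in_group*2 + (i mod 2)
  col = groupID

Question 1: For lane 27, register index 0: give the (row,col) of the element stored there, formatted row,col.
6,6

lane 27: G=6 (27/4), T=3 (27%4)
i=0: r=3*2+0=6, c=G=6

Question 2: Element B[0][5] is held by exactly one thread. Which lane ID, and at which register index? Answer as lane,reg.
c: 5->gid=5  r: 0->tid=0,i&1=0
L=5*4+0=20  i=0=0

20,0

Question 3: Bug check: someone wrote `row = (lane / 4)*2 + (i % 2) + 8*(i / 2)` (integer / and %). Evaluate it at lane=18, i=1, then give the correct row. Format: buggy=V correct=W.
buggy=9 correct=5

`(lane / 4)*2 + (i % 2) + 8*(i / 2)`[18,1]=>9
L=18=>grp=18>>2=4, tig=18&3=2
[1]=>row 2·2+1=5  col grp=4
row: 9 vs 5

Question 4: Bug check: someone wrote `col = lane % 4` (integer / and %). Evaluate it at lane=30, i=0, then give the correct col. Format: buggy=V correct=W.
buggy=2 correct=7

`lane % 4`[30,0]⇒2
lane 30⇒30/4=7, 30 mod 4=2
i=0  r:2·2+0⇒4  c:7
col: 2 vs 7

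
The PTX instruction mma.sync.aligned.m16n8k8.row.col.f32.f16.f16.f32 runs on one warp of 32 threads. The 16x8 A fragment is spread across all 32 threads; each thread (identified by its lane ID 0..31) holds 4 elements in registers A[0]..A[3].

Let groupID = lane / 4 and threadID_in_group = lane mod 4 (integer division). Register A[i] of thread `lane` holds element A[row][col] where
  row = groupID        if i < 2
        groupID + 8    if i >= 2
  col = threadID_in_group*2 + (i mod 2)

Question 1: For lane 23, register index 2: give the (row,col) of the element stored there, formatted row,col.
13,6

lane 23->23/4=5, 23 mod 4=3
i=2  r:5+8->13  c:2·3+0->6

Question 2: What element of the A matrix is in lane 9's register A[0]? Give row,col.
2,2

lane 9: grp=2 (9/4), tig=1 (9%4)
i=0: r=2+0=2, c=1*2+0=2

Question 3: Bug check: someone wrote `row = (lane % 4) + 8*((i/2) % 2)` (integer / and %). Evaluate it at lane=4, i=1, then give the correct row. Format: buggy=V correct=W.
buggy=0 correct=1

`(lane % 4) + 8*((i/2) % 2)`[4,1]->0
lane 4->4/4=1, 4 mod 4=0
i=1  r:1+0->1  c:2·0+1->1
row: 0 vs 1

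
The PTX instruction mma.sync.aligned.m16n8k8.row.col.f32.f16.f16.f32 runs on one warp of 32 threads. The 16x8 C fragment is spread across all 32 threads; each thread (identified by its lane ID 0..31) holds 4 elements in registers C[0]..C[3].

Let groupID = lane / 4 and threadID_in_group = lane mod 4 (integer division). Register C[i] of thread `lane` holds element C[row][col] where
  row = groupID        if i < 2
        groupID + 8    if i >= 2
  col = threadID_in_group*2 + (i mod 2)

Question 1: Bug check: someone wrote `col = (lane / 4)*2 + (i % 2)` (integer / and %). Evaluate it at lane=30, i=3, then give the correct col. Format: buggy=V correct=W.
`(lane / 4)*2 + (i % 2)`[30,3]->15
lane 30: gid=7 (30/4), tid=2 (30%4)
i=3: r=7+8=15, c=2*2+1=5
col: 15 vs 5

buggy=15 correct=5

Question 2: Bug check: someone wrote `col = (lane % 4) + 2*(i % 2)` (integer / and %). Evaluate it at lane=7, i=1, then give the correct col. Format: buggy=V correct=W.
buggy=5 correct=7

`(lane % 4) + 2*(i % 2)`[7,1]->5
lane 7: g=1 (7/4), t=3 (7%4)
i=1: r=1+0=1, c=3*2+1=7
col: 5 vs 7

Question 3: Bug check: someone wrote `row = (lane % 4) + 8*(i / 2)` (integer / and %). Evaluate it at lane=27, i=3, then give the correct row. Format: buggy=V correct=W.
buggy=11 correct=14

`(lane % 4) + 8*(i / 2)`[27,3]→11
lane 27→27/4=6, 27 mod 4=3
i=3  r:6+8→14  c:2·3+1→7
row: 11 vs 14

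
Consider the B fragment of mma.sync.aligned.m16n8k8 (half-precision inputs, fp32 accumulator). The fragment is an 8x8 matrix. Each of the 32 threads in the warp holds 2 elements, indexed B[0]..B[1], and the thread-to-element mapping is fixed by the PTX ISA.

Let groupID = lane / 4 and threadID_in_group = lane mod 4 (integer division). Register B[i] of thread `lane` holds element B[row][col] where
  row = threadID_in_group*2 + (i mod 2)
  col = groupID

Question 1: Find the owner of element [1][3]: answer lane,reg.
c:3=>grp=3  r:1=>tig=0,lo=1
L=3*4+0=12  i=1=1

12,1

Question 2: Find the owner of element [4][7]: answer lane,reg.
30,0

c=7->g=7  r=4->t=2,b0=0
L=7*4+2=30  i=0=0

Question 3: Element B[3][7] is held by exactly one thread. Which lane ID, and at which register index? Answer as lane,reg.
29,1

c:7=>grp=7  r:3=>tig=1,lo=1
L=7*4+1=29  i=1=1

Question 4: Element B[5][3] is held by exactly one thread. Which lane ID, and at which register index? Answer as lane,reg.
14,1

c=3⇒gr=3  r=5⇒th=2,odd=1
L=3*4+2=14  i=1=1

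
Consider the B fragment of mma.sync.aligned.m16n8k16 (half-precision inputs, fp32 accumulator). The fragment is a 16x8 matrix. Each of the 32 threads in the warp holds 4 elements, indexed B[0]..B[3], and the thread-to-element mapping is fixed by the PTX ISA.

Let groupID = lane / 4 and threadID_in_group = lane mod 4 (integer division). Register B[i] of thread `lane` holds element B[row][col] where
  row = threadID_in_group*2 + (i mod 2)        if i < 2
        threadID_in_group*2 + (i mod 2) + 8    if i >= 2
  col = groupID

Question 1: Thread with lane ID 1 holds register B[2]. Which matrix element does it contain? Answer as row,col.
lane 1=>1/4=0, 1 mod 4=1
i=2  r:2·1+0+8=>10  c:0

10,0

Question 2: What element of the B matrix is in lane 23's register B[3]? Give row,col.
15,5

23: g=5,t=3
[3] (3*2+1+8,5) = (15,5)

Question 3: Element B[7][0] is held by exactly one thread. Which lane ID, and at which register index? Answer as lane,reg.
3,1

c:0=>grp=0  r:7=>rB=0,tig=3,lo=1
L=0*4+3=3  i=0*2+1=1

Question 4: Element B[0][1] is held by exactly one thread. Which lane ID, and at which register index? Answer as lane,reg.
c:1=>grp=1  r:0=>rB=0,tig=0,lo=0
L=1*4+0=4  i=0*2+0=0

4,0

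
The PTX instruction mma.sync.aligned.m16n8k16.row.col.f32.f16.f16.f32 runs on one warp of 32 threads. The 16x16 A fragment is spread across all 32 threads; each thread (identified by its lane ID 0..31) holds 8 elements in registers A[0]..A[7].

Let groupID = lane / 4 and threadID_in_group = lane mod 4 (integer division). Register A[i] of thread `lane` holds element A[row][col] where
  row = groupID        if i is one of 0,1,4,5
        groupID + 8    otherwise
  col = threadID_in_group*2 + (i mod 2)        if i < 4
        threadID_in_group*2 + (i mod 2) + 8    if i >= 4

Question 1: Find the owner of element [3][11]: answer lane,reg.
r=3⇒gr=3,Rb=0  c=11⇒Cb=1,th=1,odd=1
L=3*4+1=13  i=1*4+0*2+1=5

13,5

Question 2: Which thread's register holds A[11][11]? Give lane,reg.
r: 11->gid=3,r8=1  c: 11->c8=1,tid=1,i&1=1
L=3*4+1=13  i=1*4+1*2+1=7

13,7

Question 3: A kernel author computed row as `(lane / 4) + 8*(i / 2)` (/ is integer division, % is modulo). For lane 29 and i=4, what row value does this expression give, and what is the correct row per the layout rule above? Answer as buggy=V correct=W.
`(lane / 4) + 8*(i / 2)`[29,4]->23
L=29->gid=29>>2=7, tid=29&3=1
[4]->row 7+0=7  col 1·2+0+8=10
row: 23 vs 7

buggy=23 correct=7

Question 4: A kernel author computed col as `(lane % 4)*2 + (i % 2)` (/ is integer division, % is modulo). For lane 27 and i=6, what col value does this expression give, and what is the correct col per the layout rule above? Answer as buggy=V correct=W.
buggy=6 correct=14

`(lane % 4)*2 + (i % 2)`[27,6]→6
L=27→G=27>>2=6, T=27&3=3
[6]→row 6+8=14  col 3·2+0+8=14
col: 6 vs 14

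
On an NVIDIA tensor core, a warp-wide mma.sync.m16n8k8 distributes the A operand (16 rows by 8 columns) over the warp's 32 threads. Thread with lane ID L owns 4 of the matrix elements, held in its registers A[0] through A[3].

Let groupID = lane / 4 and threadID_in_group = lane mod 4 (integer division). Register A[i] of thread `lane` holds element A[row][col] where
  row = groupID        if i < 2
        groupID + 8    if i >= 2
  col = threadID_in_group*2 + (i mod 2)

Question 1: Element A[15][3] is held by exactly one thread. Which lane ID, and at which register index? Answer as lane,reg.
29,3

r: 15->gid=7,r8=1  c: 3->tid=1,i&1=1
L=7*4+1=29  i=1*2+1=3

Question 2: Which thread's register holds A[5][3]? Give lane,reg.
r: 5->gid=5,r8=0  c: 3->tid=1,i&1=1
L=5*4+1=21  i=0*2+1=1

21,1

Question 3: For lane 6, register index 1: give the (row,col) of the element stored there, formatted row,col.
1,5

lane 6: grp=1 (6/4), tig=2 (6%4)
i=1: r=1+0=1, c=2*2+1=5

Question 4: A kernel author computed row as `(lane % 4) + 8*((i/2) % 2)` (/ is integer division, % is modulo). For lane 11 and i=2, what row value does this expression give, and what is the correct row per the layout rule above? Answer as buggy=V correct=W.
buggy=11 correct=10

`(lane % 4) + 8*((i/2) % 2)`[11,2]⇒11
11: gr=2,th=3
[2] (2+8,3*2+0) = (10,6)
row: 11 vs 10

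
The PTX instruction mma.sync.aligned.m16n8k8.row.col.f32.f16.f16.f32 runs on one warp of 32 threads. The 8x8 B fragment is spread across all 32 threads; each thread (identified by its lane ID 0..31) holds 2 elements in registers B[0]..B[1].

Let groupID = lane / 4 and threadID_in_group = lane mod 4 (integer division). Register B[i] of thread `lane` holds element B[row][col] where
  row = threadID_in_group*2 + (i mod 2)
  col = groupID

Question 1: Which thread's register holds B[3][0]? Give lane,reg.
c: 0->gid=0  r: 3->tid=1,i&1=1
L=0*4+1=1  i=1=1

1,1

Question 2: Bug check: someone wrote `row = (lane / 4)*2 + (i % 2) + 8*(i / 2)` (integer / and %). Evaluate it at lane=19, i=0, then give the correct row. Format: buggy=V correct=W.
buggy=8 correct=6

`(lane / 4)*2 + (i % 2) + 8*(i / 2)`[19,0]=>8
19: grp=4,tig=3
[0] (3*2+0,4) = (6,4)
row: 8 vs 6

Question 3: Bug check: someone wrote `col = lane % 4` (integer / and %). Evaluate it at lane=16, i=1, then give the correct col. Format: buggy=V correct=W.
buggy=0 correct=4

`lane % 4`[16,1]->0
L=16->g=16>>2=4, t=16&3=0
[1]->row 0·2+1=1  col g=4
col: 0 vs 4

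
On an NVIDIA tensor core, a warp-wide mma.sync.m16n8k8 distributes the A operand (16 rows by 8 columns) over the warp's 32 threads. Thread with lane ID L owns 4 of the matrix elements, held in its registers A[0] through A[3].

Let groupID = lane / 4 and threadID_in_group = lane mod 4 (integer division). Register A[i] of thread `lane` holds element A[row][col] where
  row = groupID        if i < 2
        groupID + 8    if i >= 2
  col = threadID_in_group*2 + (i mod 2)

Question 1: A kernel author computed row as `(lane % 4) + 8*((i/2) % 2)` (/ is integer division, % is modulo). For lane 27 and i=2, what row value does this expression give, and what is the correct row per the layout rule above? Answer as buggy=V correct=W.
`(lane % 4) + 8*((i/2) % 2)`[27,2]->11
27: g=6,t=3
[2] (6+8,3*2+0) = (14,6)
row: 11 vs 14

buggy=11 correct=14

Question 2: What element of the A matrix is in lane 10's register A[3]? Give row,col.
10,5

10: gr=2,th=2
[3] (2+8,2*2+1) = (10,5)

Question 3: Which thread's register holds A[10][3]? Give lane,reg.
9,3

r=10⇒gr=2,Rb=1  c=3⇒th=1,odd=1
L=2*4+1=9  i=1*2+1=3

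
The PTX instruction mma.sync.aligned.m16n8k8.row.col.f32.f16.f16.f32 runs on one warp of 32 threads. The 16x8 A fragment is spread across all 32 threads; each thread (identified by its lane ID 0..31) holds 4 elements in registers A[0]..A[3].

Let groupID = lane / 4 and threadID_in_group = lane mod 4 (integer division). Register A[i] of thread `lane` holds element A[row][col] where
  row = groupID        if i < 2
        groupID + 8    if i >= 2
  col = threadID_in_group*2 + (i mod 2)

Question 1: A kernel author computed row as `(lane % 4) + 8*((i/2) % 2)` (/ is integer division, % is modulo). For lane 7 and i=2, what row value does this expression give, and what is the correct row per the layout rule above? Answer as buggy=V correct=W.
buggy=11 correct=9

`(lane % 4) + 8*((i/2) % 2)`[7,2]->11
lane 7->7/4=1, 7 mod 4=3
i=2  r:1+8->9  c:2·3+0->6
row: 11 vs 9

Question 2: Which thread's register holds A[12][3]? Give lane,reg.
17,3

r=12->g=4,rb=1  c=3->t=1,b0=1
L=4*4+1=17  i=1*2+1=3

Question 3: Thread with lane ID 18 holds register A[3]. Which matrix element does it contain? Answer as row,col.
12,5

lane 18: gr=4 (18/4), th=2 (18%4)
i=3: r=4+8=12, c=2*2+1=5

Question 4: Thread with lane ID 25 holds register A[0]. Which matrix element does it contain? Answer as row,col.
L=25→G=25>>2=6, T=25&3=1
[0]→row 6+0=6  col 1·2+0=2

6,2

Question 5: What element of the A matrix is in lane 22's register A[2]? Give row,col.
L=22⇒gr=22>>2=5, th=22&3=2
[2]⇒row 5+8=13  col 2·2+0=4

13,4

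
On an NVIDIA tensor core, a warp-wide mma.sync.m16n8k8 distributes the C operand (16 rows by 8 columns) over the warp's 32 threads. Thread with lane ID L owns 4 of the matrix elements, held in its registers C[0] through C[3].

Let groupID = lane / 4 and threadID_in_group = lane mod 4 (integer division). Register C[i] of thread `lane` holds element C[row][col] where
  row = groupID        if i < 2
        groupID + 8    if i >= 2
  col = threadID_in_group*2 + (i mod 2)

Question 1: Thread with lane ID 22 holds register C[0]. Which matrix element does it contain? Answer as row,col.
22: g=5,t=2
[0] (5+0,2*2+0) = (5,4)

5,4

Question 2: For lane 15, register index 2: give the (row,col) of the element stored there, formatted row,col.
11,6

lane 15→15/4=3, 15 mod 4=3
i=2  r:3+8→11  c:2·3+0→6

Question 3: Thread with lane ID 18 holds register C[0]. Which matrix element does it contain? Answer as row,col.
lane 18->18/4=4, 18 mod 4=2
i=0  r:4+0->4  c:2·2+0->4

4,4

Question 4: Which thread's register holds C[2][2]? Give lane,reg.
9,0

r:2=>grp=2,rB=0  c:2=>tig=1,lo=0
L=2*4+1=9  i=0*2+0=0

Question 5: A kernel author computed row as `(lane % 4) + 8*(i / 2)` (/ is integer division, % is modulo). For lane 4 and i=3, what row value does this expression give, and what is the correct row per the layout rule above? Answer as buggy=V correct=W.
`(lane % 4) + 8*(i / 2)`[4,3]⇒8
lane 4⇒4/4=1, 4 mod 4=0
i=3  r:1+8⇒9  c:2·0+1⇒1
row: 8 vs 9

buggy=8 correct=9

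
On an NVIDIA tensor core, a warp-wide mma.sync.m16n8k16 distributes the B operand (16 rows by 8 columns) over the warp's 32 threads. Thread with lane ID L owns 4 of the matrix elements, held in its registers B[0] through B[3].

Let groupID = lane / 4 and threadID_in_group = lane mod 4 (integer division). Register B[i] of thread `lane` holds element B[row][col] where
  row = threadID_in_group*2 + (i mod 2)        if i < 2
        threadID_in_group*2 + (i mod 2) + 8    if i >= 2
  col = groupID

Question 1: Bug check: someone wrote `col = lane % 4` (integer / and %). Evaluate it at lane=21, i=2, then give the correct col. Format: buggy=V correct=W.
buggy=1 correct=5

`lane % 4`[21,2]→1
lane 21: G=5 (21/4), T=1 (21%4)
i=2: r=1*2+0+8=10, c=G=5
col: 1 vs 5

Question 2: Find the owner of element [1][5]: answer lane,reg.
20,1

c:5=>grp=5  r:1=>rB=0,tig=0,lo=1
L=5*4+0=20  i=0*2+1=1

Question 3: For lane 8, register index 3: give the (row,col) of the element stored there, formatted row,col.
9,2

lane 8→8/4=2, 8 mod 4=0
i=3  r:2·0+1+8→9  c:2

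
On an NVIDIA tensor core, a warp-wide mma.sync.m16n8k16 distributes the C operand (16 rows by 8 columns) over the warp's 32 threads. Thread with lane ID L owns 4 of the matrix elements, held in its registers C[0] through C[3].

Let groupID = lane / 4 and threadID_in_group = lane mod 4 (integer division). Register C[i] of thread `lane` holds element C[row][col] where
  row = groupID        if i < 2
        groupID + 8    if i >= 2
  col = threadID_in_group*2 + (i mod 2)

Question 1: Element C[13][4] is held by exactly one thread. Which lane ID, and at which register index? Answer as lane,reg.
22,2

r=13⇒gr=5,Rb=1  c=4⇒th=2,odd=0
L=5*4+2=22  i=1*2+0=2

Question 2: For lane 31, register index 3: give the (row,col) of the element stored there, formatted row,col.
lane 31: G=7 (31/4), T=3 (31%4)
i=3: r=7+8=15, c=3*2+1=7

15,7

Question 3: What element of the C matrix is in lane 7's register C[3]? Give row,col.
L=7->gid=7>>2=1, tid=7&3=3
[3]->row 1+8=9  col 3·2+1=7

9,7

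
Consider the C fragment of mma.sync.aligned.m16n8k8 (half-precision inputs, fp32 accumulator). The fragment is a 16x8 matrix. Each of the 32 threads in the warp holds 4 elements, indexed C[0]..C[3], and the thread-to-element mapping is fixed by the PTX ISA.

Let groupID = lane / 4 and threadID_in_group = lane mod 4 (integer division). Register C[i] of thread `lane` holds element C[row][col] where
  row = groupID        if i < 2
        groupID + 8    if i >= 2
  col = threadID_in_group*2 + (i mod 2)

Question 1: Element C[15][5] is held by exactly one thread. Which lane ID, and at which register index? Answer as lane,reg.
r=15⇒gr=7,Rb=1  c=5⇒th=2,odd=1
L=7*4+2=30  i=1*2+1=3

30,3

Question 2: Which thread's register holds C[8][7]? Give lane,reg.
3,3

r=8⇒gr=0,Rb=1  c=7⇒th=3,odd=1
L=0*4+3=3  i=1*2+1=3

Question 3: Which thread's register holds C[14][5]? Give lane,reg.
r=14->g=6,rb=1  c=5->t=2,b0=1
L=6*4+2=26  i=1*2+1=3

26,3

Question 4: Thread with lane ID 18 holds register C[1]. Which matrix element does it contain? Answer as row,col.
18: grp=4,tig=2
[1] (4+0,2*2+1) = (4,5)

4,5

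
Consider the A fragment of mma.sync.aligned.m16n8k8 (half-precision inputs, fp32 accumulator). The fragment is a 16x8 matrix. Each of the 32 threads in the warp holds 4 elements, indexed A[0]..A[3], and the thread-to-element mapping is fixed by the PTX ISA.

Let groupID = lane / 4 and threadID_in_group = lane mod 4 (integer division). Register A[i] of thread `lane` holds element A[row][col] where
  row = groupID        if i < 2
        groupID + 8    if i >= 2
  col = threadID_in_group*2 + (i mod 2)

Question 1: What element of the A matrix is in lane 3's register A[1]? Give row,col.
lane 3: gr=0 (3/4), th=3 (3%4)
i=1: r=0+0=0, c=3*2+1=7

0,7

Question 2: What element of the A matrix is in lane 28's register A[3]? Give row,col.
lane 28=>28/4=7, 28 mod 4=0
i=3  r:7+8=>15  c:2·0+1=>1

15,1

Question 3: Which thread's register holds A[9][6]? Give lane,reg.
7,2

r=9→G=1,rhi=1  c=6→T=3,p=0
L=1*4+3=7  i=1*2+0=2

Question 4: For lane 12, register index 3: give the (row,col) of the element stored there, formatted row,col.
11,1

L=12=>grp=12>>2=3, tig=12&3=0
[3]=>row 3+8=11  col 0·2+1=1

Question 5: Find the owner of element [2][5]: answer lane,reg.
10,1

r: 2->gid=2,r8=0  c: 5->tid=2,i&1=1
L=2*4+2=10  i=0*2+1=1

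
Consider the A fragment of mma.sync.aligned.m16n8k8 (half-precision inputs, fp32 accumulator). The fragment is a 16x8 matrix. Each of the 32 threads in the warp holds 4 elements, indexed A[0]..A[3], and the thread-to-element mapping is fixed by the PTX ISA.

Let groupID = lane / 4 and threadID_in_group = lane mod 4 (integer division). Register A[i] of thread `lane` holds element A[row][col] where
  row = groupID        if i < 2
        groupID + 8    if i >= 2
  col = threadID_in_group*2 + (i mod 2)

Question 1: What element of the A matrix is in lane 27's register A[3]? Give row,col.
14,7

L=27->gid=27>>2=6, tid=27&3=3
[3]->row 6+8=14  col 3·2+1=7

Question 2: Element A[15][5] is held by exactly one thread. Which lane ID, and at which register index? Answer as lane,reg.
r=15⇒gr=7,Rb=1  c=5⇒th=2,odd=1
L=7*4+2=30  i=1*2+1=3

30,3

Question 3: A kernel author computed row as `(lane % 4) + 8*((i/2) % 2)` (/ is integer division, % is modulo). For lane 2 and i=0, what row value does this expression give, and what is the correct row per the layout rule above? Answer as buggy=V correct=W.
`(lane % 4) + 8*((i/2) % 2)`[2,0]->2
2: gid=0,tid=2
[0] (0+0,2*2+0) = (0,4)
row: 2 vs 0

buggy=2 correct=0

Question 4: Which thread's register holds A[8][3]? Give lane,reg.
1,3

r=8->g=0,rb=1  c=3->t=1,b0=1
L=0*4+1=1  i=1*2+1=3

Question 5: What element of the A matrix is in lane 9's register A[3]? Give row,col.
10,3

L=9→G=9>>2=2, T=9&3=1
[3]→row 2+8=10  col 1·2+1=3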